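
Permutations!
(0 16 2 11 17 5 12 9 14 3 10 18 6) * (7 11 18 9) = (0 16 2 18 6)(3 10 9 14)(5 12 7 11 17) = [16, 1, 18, 10, 4, 12, 0, 11, 8, 14, 9, 17, 7, 13, 3, 15, 2, 5, 6]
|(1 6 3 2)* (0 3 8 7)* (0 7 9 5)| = |(0 3 2 1 6 8 9 5)| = 8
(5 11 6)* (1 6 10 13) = [0, 6, 2, 3, 4, 11, 5, 7, 8, 9, 13, 10, 12, 1] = (1 6 5 11 10 13)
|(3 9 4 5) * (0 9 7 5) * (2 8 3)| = |(0 9 4)(2 8 3 7 5)| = 15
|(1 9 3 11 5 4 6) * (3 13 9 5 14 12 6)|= 8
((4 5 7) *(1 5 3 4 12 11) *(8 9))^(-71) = (1 11 12 7 5)(3 4)(8 9)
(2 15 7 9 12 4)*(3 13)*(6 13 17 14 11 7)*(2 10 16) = (2 15 6 13 3 17 14 11 7 9 12 4 10 16) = [0, 1, 15, 17, 10, 5, 13, 9, 8, 12, 16, 7, 4, 3, 11, 6, 2, 14]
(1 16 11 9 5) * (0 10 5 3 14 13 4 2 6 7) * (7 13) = (0 10 5 1 16 11 9 3 14 7)(2 6 13 4) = [10, 16, 6, 14, 2, 1, 13, 0, 8, 3, 5, 9, 12, 4, 7, 15, 11]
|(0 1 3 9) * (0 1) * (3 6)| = 4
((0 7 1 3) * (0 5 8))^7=(0 7 1 3 5 8)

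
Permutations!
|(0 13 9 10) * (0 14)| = |(0 13 9 10 14)| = 5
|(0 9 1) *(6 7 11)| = |(0 9 1)(6 7 11)| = 3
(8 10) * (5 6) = (5 6)(8 10) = [0, 1, 2, 3, 4, 6, 5, 7, 10, 9, 8]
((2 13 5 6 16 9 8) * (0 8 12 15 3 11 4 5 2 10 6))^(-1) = (0 5 4 11 3 15 12 9 16 6 10 8)(2 13)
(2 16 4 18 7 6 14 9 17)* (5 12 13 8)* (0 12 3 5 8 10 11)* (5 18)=(0 12 13 10 11)(2 16 4 5 3 18 7 6 14 9 17)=[12, 1, 16, 18, 5, 3, 14, 6, 8, 17, 11, 0, 13, 10, 9, 15, 4, 2, 7]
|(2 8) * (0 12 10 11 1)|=10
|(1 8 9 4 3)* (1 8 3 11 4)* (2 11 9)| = |(1 3 8 2 11 4 9)| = 7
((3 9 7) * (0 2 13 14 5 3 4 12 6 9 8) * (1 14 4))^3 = (0 4 9 14 8 13 6 1 3 2 12 7 5)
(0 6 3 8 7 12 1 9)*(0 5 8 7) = (0 6 3 7 12 1 9 5 8) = [6, 9, 2, 7, 4, 8, 3, 12, 0, 5, 10, 11, 1]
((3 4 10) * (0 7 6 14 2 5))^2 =((0 7 6 14 2 5)(3 4 10))^2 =(0 6 2)(3 10 4)(5 7 14)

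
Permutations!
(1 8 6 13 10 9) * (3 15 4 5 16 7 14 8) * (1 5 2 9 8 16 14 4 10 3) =(2 9 5 14 16 7 4)(3 15 10 8 6 13) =[0, 1, 9, 15, 2, 14, 13, 4, 6, 5, 8, 11, 12, 3, 16, 10, 7]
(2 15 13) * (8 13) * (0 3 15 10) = (0 3 15 8 13 2 10) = [3, 1, 10, 15, 4, 5, 6, 7, 13, 9, 0, 11, 12, 2, 14, 8]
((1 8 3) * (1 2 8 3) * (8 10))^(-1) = (1 8 10 2 3)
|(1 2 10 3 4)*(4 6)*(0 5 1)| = 8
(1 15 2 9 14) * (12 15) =(1 12 15 2 9 14) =[0, 12, 9, 3, 4, 5, 6, 7, 8, 14, 10, 11, 15, 13, 1, 2]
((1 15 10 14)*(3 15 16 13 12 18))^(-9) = (18)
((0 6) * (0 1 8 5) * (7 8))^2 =(0 1 8)(5 6 7)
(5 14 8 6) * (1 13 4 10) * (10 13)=(1 10)(4 13)(5 14 8 6)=[0, 10, 2, 3, 13, 14, 5, 7, 6, 9, 1, 11, 12, 4, 8]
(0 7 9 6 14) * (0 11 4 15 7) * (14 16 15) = [0, 1, 2, 3, 14, 5, 16, 9, 8, 6, 10, 4, 12, 13, 11, 7, 15] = (4 14 11)(6 16 15 7 9)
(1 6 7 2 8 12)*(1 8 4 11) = (1 6 7 2 4 11)(8 12) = [0, 6, 4, 3, 11, 5, 7, 2, 12, 9, 10, 1, 8]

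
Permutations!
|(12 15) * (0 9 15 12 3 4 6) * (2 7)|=6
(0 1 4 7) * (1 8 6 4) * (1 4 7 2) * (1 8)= [1, 4, 8, 3, 2, 5, 7, 0, 6]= (0 1 4 2 8 6 7)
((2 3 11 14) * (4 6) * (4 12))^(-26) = (2 11)(3 14)(4 6 12)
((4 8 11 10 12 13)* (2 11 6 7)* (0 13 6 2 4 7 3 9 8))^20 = ((0 13 7 4)(2 11 10 12 6 3 9 8))^20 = (13)(2 6)(3 11)(8 12)(9 10)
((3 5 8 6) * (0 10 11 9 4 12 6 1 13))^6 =(0 6)(1 4)(3 10)(5 11)(8 9)(12 13)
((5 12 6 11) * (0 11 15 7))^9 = ((0 11 5 12 6 15 7))^9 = (0 5 6 7 11 12 15)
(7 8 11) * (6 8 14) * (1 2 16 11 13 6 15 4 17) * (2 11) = [0, 11, 16, 3, 17, 5, 8, 14, 13, 9, 10, 7, 12, 6, 15, 4, 2, 1] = (1 11 7 14 15 4 17)(2 16)(6 8 13)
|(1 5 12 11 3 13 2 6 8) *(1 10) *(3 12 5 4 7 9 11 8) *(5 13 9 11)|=42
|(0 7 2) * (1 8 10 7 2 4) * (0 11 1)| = |(0 2 11 1 8 10 7 4)| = 8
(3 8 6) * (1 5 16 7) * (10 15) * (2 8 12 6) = [0, 5, 8, 12, 4, 16, 3, 1, 2, 9, 15, 11, 6, 13, 14, 10, 7] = (1 5 16 7)(2 8)(3 12 6)(10 15)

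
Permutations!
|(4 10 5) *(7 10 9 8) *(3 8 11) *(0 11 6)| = |(0 11 3 8 7 10 5 4 9 6)| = 10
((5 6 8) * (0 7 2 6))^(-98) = ((0 7 2 6 8 5))^(-98) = (0 8 2)(5 6 7)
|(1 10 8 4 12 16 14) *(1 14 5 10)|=|(4 12 16 5 10 8)|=6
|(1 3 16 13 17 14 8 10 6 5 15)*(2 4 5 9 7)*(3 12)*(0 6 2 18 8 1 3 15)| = |(0 6 9 7 18 8 10 2 4 5)(1 12 15 3 16 13 17 14)| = 40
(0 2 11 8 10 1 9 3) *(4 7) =(0 2 11 8 10 1 9 3)(4 7) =[2, 9, 11, 0, 7, 5, 6, 4, 10, 3, 1, 8]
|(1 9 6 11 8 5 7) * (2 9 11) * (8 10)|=6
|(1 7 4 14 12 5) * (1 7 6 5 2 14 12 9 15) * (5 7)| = 9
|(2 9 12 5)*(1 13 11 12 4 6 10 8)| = 11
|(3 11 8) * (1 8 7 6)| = 6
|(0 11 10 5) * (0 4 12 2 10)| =10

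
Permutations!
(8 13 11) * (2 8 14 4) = (2 8 13 11 14 4) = [0, 1, 8, 3, 2, 5, 6, 7, 13, 9, 10, 14, 12, 11, 4]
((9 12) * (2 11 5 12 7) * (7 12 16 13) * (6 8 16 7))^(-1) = (2 7 5 11)(6 13 16 8)(9 12)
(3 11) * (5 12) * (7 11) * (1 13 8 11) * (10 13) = (1 10 13 8 11 3 7)(5 12) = [0, 10, 2, 7, 4, 12, 6, 1, 11, 9, 13, 3, 5, 8]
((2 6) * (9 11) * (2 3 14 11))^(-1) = (2 9 11 14 3 6)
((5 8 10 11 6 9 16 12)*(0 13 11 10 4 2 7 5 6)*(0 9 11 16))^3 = ((0 13 16 12 6 11 9)(2 7 5 8 4))^3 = (0 12 9 16 11 13 6)(2 8 7 4 5)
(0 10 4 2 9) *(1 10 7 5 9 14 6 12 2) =[7, 10, 14, 3, 1, 9, 12, 5, 8, 0, 4, 11, 2, 13, 6] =(0 7 5 9)(1 10 4)(2 14 6 12)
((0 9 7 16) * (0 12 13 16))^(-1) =(0 7 9)(12 16 13)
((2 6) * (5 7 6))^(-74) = ((2 5 7 6))^(-74) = (2 7)(5 6)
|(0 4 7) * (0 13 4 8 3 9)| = |(0 8 3 9)(4 7 13)| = 12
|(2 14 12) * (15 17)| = 6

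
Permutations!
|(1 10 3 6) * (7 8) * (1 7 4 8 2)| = |(1 10 3 6 7 2)(4 8)| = 6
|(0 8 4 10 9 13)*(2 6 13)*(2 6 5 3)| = |(0 8 4 10 9 6 13)(2 5 3)| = 21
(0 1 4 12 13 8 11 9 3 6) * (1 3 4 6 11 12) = [3, 6, 2, 11, 1, 5, 0, 7, 12, 4, 10, 9, 13, 8] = (0 3 11 9 4 1 6)(8 12 13)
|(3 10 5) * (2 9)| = |(2 9)(3 10 5)| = 6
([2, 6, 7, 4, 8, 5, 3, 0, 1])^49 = (0 2 7)(1 8 4 3 6)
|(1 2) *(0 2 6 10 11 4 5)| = |(0 2 1 6 10 11 4 5)| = 8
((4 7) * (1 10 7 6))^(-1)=(1 6 4 7 10)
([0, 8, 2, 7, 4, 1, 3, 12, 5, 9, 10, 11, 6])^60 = [0, 1, 2, 3, 4, 5, 6, 7, 8, 9, 10, 11, 12]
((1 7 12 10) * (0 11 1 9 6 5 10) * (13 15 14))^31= (0 11 1 7 12)(5 6 9 10)(13 15 14)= ((0 11 1 7 12)(5 10 9 6)(13 15 14))^31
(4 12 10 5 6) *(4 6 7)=(4 12 10 5 7)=[0, 1, 2, 3, 12, 7, 6, 4, 8, 9, 5, 11, 10]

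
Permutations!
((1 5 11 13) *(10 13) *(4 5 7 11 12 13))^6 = ((1 7 11 10 4 5 12 13))^6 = (1 12 4 11)(5 10 7 13)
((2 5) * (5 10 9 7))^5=((2 10 9 7 5))^5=(10)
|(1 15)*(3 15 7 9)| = |(1 7 9 3 15)| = 5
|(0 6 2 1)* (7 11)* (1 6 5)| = |(0 5 1)(2 6)(7 11)| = 6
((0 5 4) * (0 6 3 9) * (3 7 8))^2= ((0 5 4 6 7 8 3 9))^2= (0 4 7 3)(5 6 8 9)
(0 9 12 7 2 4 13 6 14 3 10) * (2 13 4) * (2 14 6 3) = (0 9 12 7 13 3 10)(2 14) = [9, 1, 14, 10, 4, 5, 6, 13, 8, 12, 0, 11, 7, 3, 2]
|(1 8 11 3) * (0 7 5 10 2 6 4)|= |(0 7 5 10 2 6 4)(1 8 11 3)|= 28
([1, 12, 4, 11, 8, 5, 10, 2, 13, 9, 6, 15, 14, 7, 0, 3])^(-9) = (15)(0 14 12 1)(2 4 8 13 7)(6 10)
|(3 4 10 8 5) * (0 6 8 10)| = 6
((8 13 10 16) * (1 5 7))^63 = ((1 5 7)(8 13 10 16))^63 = (8 16 10 13)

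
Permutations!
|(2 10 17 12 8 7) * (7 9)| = |(2 10 17 12 8 9 7)| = 7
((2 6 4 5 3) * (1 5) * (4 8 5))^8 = ((1 4)(2 6 8 5 3))^8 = (2 5 6 3 8)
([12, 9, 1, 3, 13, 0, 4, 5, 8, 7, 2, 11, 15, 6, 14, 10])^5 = [1, 12, 0, 3, 6, 2, 13, 10, 8, 15, 5, 11, 9, 4, 14, 7]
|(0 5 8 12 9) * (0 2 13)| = 7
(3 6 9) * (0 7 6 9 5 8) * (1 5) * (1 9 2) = (0 7 6 9 3 2 1 5 8) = [7, 5, 1, 2, 4, 8, 9, 6, 0, 3]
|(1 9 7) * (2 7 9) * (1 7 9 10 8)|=5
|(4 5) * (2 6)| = 2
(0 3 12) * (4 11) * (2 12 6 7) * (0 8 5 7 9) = (0 3 6 9)(2 12 8 5 7)(4 11) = [3, 1, 12, 6, 11, 7, 9, 2, 5, 0, 10, 4, 8]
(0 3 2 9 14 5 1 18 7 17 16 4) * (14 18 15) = (0 3 2 9 18 7 17 16 4)(1 15 14 5) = [3, 15, 9, 2, 0, 1, 6, 17, 8, 18, 10, 11, 12, 13, 5, 14, 4, 16, 7]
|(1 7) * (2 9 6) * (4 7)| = |(1 4 7)(2 9 6)| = 3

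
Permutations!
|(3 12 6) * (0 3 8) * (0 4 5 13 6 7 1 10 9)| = 35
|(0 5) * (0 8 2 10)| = |(0 5 8 2 10)| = 5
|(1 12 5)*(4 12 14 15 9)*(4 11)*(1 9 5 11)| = |(1 14 15 5 9)(4 12 11)| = 15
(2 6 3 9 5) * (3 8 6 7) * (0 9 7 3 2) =[9, 1, 3, 7, 4, 0, 8, 2, 6, 5] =(0 9 5)(2 3 7)(6 8)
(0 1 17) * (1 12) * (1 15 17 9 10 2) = (0 12 15 17)(1 9 10 2) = [12, 9, 1, 3, 4, 5, 6, 7, 8, 10, 2, 11, 15, 13, 14, 17, 16, 0]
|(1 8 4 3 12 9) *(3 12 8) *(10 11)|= |(1 3 8 4 12 9)(10 11)|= 6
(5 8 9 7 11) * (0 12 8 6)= (0 12 8 9 7 11 5 6)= [12, 1, 2, 3, 4, 6, 0, 11, 9, 7, 10, 5, 8]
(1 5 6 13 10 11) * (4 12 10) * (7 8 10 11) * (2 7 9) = (1 5 6 13 4 12 11)(2 7 8 10 9) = [0, 5, 7, 3, 12, 6, 13, 8, 10, 2, 9, 1, 11, 4]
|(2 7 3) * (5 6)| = 6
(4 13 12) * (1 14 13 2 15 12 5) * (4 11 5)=(1 14 13 4 2 15 12 11 5)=[0, 14, 15, 3, 2, 1, 6, 7, 8, 9, 10, 5, 11, 4, 13, 12]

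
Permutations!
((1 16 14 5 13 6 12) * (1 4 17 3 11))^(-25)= ((1 16 14 5 13 6 12 4 17 3 11))^(-25)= (1 17 6 14 11 4 13 16 3 12 5)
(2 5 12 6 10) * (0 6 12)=(12)(0 6 10 2 5)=[6, 1, 5, 3, 4, 0, 10, 7, 8, 9, 2, 11, 12]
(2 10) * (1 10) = (1 10 2) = [0, 10, 1, 3, 4, 5, 6, 7, 8, 9, 2]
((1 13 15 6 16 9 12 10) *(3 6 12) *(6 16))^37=(1 15 10 13 12)(3 16 9)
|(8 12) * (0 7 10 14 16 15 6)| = |(0 7 10 14 16 15 6)(8 12)| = 14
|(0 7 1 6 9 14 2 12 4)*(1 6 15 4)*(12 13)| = 11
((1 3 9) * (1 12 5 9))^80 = (5 12 9)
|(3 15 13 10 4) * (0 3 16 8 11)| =9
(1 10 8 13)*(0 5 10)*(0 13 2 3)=[5, 13, 3, 0, 4, 10, 6, 7, 2, 9, 8, 11, 12, 1]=(0 5 10 8 2 3)(1 13)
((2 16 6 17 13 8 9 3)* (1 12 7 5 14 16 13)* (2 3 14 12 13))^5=((1 13 8 9 14 16 6 17)(5 12 7))^5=(1 16 8 17 14 13 6 9)(5 7 12)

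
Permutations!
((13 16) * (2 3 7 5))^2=((2 3 7 5)(13 16))^2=(16)(2 7)(3 5)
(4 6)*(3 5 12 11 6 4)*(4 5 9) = (3 9 4 5 12 11 6) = [0, 1, 2, 9, 5, 12, 3, 7, 8, 4, 10, 6, 11]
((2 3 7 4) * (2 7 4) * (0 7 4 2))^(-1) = (0 7)(2 3)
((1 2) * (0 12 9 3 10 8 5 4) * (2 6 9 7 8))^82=(0 5 7)(1 10 9)(2 3 6)(4 8 12)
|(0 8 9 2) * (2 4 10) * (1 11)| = 6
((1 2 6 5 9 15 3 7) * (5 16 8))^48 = (1 3 9 8 6)(2 7 15 5 16) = ((1 2 6 16 8 5 9 15 3 7))^48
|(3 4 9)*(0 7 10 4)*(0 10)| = 4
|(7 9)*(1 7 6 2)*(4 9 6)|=4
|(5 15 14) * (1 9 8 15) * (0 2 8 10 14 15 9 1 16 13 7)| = 10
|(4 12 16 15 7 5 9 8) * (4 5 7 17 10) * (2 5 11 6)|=6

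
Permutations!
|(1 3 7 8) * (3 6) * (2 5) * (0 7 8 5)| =4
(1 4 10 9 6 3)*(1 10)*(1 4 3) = (1 3 10 9 6) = [0, 3, 2, 10, 4, 5, 1, 7, 8, 6, 9]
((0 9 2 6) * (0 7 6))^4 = ((0 9 2)(6 7))^4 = (0 9 2)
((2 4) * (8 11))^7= ((2 4)(8 11))^7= (2 4)(8 11)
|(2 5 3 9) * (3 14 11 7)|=7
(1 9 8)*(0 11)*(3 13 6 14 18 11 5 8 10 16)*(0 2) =(0 5 8 1 9 10 16 3 13 6 14 18 11 2) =[5, 9, 0, 13, 4, 8, 14, 7, 1, 10, 16, 2, 12, 6, 18, 15, 3, 17, 11]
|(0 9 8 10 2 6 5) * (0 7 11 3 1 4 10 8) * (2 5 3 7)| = 14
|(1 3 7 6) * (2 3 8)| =6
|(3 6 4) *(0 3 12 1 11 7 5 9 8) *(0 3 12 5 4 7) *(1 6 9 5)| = |(0 12 6 7 4 1 11)(3 9 8)| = 21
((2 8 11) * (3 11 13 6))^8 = ((2 8 13 6 3 11))^8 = (2 13 3)(6 11 8)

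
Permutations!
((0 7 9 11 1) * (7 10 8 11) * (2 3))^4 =((0 10 8 11 1)(2 3)(7 9))^4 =(0 1 11 8 10)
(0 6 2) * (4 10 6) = (0 4 10 6 2) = [4, 1, 0, 3, 10, 5, 2, 7, 8, 9, 6]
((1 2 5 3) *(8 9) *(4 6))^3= (1 3 5 2)(4 6)(8 9)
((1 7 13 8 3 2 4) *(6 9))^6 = (1 4 2 3 8 13 7)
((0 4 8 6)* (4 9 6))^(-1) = (0 6 9)(4 8)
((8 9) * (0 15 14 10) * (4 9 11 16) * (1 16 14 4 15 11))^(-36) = (16)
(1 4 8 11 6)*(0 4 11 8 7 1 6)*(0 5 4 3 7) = [3, 11, 2, 7, 0, 4, 6, 1, 8, 9, 10, 5] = (0 3 7 1 11 5 4)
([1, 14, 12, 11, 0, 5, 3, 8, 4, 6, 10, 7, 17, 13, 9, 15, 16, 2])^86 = (0 11 14 8 6)(1 7 9 4 3)(2 17 12)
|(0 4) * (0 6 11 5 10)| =6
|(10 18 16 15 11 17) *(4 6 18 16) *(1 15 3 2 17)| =15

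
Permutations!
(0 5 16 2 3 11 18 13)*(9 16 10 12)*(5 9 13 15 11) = (0 9 16 2 3 5 10 12 13)(11 18 15) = [9, 1, 3, 5, 4, 10, 6, 7, 8, 16, 12, 18, 13, 0, 14, 11, 2, 17, 15]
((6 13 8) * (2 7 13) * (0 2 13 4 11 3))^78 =((0 2 7 4 11 3)(6 13 8))^78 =(13)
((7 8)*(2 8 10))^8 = (10)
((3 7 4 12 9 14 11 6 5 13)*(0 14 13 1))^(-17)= ((0 14 11 6 5 1)(3 7 4 12 9 13))^(-17)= (0 14 11 6 5 1)(3 7 4 12 9 13)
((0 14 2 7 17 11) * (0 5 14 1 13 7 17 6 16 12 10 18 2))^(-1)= ((0 1 13 7 6 16 12 10 18 2 17 11 5 14))^(-1)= (0 14 5 11 17 2 18 10 12 16 6 7 13 1)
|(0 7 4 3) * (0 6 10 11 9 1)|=9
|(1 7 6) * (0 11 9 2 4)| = |(0 11 9 2 4)(1 7 6)| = 15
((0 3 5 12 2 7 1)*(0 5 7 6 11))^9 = ((0 3 7 1 5 12 2 6 11))^9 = (12)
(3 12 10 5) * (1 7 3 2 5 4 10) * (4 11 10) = (1 7 3 12)(2 5)(10 11) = [0, 7, 5, 12, 4, 2, 6, 3, 8, 9, 11, 10, 1]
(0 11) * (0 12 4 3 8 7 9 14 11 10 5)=(0 10 5)(3 8 7 9 14 11 12 4)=[10, 1, 2, 8, 3, 0, 6, 9, 7, 14, 5, 12, 4, 13, 11]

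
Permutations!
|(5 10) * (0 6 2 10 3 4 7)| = 8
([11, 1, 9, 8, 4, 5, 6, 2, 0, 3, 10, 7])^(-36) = (0 8 3 9 2 7 11)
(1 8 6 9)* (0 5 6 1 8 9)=[5, 9, 2, 3, 4, 6, 0, 7, 1, 8]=(0 5 6)(1 9 8)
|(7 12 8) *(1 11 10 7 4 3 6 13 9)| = 11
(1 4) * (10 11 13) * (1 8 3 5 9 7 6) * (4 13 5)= [0, 13, 2, 4, 8, 9, 1, 6, 3, 7, 11, 5, 12, 10]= (1 13 10 11 5 9 7 6)(3 4 8)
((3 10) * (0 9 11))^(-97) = ((0 9 11)(3 10))^(-97) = (0 11 9)(3 10)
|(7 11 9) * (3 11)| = |(3 11 9 7)| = 4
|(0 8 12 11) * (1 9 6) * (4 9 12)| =|(0 8 4 9 6 1 12 11)| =8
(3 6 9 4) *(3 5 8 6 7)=[0, 1, 2, 7, 5, 8, 9, 3, 6, 4]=(3 7)(4 5 8 6 9)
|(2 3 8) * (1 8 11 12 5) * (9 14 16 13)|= |(1 8 2 3 11 12 5)(9 14 16 13)|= 28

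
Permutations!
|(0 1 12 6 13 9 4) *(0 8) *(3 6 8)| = |(0 1 12 8)(3 6 13 9 4)| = 20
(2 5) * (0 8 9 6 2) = (0 8 9 6 2 5) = [8, 1, 5, 3, 4, 0, 2, 7, 9, 6]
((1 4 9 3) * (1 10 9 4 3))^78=(1 10)(3 9)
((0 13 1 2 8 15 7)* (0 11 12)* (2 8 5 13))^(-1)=(0 12 11 7 15 8 1 13 5 2)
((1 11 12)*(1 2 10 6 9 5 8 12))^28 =((1 11)(2 10 6 9 5 8 12))^28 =(12)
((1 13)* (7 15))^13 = (1 13)(7 15)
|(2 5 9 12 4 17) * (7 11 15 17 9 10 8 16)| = |(2 5 10 8 16 7 11 15 17)(4 9 12)| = 9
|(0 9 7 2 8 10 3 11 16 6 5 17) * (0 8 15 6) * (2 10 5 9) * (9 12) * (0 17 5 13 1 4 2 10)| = 16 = |(0 10 3 11 16 17 8 13 1 4 2 15 6 12 9 7)|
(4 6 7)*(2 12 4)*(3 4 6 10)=(2 12 6 7)(3 4 10)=[0, 1, 12, 4, 10, 5, 7, 2, 8, 9, 3, 11, 6]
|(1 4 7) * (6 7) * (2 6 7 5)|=3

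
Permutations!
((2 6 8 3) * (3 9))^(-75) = ((2 6 8 9 3))^(-75) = (9)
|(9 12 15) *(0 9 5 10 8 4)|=8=|(0 9 12 15 5 10 8 4)|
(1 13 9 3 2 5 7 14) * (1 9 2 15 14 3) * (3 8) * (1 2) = (1 13)(2 5 7 8 3 15 14 9) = [0, 13, 5, 15, 4, 7, 6, 8, 3, 2, 10, 11, 12, 1, 9, 14]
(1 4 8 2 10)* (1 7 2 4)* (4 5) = (2 10 7)(4 8 5) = [0, 1, 10, 3, 8, 4, 6, 2, 5, 9, 7]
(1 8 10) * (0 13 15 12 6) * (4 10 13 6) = (0 6)(1 8 13 15 12 4 10) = [6, 8, 2, 3, 10, 5, 0, 7, 13, 9, 1, 11, 4, 15, 14, 12]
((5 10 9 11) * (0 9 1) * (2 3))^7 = (0 9 11 5 10 1)(2 3)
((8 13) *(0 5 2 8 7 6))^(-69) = (0 5 2 8 13 7 6)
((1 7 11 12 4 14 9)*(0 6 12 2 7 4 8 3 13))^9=((0 6 12 8 3 13)(1 4 14 9)(2 7 11))^9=(0 8)(1 4 14 9)(3 6)(12 13)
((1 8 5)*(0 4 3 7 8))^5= ((0 4 3 7 8 5 1))^5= (0 5 7 4 1 8 3)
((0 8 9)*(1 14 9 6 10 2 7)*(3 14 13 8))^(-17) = (0 9 14 3)(1 10 13 2 8 7 6)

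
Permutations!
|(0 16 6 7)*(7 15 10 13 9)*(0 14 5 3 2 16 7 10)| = 9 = |(0 7 14 5 3 2 16 6 15)(9 10 13)|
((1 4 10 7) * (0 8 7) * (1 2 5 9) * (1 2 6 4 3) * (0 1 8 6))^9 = (0 6 4 10 1 3 8 7)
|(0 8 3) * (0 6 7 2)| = |(0 8 3 6 7 2)| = 6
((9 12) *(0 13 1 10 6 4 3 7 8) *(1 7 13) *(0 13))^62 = (0 10 4)(1 6 3)(7 13 8) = ((0 1 10 6 4 3)(7 8 13)(9 12))^62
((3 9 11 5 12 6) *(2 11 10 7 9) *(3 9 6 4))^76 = (2 4 5)(3 12 11)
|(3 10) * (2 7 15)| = |(2 7 15)(3 10)| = 6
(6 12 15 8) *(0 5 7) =[5, 1, 2, 3, 4, 7, 12, 0, 6, 9, 10, 11, 15, 13, 14, 8] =(0 5 7)(6 12 15 8)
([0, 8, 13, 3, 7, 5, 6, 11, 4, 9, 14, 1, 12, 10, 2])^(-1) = [0, 11, 14, 3, 8, 5, 6, 4, 1, 9, 13, 7, 12, 2, 10]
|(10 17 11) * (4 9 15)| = |(4 9 15)(10 17 11)| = 3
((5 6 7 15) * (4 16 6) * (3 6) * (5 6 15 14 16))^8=((3 15 6 7 14 16)(4 5))^8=(3 6 14)(7 16 15)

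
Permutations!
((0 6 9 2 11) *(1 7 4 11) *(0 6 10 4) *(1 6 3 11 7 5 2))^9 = ((0 10 4 7)(1 5 2 6 9)(3 11))^9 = (0 10 4 7)(1 9 6 2 5)(3 11)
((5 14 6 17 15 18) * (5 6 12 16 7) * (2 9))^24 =((2 9)(5 14 12 16 7)(6 17 15 18))^24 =(18)(5 7 16 12 14)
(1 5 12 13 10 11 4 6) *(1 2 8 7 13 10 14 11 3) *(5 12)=(1 12 10 3)(2 8 7 13 14 11 4 6)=[0, 12, 8, 1, 6, 5, 2, 13, 7, 9, 3, 4, 10, 14, 11]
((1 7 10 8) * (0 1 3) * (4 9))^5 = ((0 1 7 10 8 3)(4 9))^5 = (0 3 8 10 7 1)(4 9)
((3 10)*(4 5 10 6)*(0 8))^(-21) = (0 8)(3 10 5 4 6)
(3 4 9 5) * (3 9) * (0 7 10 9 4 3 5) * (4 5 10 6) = (0 7 6 4 10 9) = [7, 1, 2, 3, 10, 5, 4, 6, 8, 0, 9]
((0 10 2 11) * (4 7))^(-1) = (0 11 2 10)(4 7)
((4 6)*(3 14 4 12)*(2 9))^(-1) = ((2 9)(3 14 4 6 12))^(-1) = (2 9)(3 12 6 4 14)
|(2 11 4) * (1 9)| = |(1 9)(2 11 4)| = 6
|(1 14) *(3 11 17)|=|(1 14)(3 11 17)|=6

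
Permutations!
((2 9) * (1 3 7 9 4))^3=((1 3 7 9 2 4))^3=(1 9)(2 3)(4 7)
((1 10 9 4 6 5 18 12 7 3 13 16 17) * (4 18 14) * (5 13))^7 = ((1 10 9 18 12 7 3 5 14 4 6 13 16 17))^7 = (1 5)(3 17)(4 9)(6 18)(7 16)(10 14)(12 13)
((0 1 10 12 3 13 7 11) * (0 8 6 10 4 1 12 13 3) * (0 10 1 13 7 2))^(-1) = (0 2 13 4 1 6 8 11 7 10 12)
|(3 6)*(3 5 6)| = |(5 6)| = 2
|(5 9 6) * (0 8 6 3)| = 6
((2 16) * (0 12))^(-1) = ((0 12)(2 16))^(-1) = (0 12)(2 16)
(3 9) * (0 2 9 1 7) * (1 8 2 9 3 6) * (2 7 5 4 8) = (0 9 6 1 5 4 8 7)(2 3) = [9, 5, 3, 2, 8, 4, 1, 0, 7, 6]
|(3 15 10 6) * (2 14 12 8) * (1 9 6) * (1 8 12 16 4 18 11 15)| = 36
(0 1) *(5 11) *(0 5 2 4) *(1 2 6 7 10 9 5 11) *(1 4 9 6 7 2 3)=[3, 11, 9, 1, 0, 4, 2, 10, 8, 5, 6, 7]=(0 3 1 11 7 10 6 2 9 5 4)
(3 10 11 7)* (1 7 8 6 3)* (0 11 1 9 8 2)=(0 11 2)(1 7 9 8 6 3 10)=[11, 7, 0, 10, 4, 5, 3, 9, 6, 8, 1, 2]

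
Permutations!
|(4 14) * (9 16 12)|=6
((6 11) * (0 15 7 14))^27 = (0 14 7 15)(6 11) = ((0 15 7 14)(6 11))^27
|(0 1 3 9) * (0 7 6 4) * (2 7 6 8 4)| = |(0 1 3 9 6 2 7 8 4)| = 9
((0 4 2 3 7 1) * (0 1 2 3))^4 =(0 2 7 3 4)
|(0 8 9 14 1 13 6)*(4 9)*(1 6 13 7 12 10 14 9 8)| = 14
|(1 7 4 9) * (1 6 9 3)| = 4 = |(1 7 4 3)(6 9)|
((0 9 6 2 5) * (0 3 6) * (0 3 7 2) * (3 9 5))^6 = ((9)(0 5 7 2 3 6))^6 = (9)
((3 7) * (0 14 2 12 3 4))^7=((0 14 2 12 3 7 4))^7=(14)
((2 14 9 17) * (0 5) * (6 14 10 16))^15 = ((0 5)(2 10 16 6 14 9 17))^15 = (0 5)(2 10 16 6 14 9 17)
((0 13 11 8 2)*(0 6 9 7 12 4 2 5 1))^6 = (13) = ((0 13 11 8 5 1)(2 6 9 7 12 4))^6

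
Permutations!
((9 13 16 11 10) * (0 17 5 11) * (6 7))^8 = (17)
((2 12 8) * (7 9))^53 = ((2 12 8)(7 9))^53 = (2 8 12)(7 9)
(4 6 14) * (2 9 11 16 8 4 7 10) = (2 9 11 16 8 4 6 14 7 10) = [0, 1, 9, 3, 6, 5, 14, 10, 4, 11, 2, 16, 12, 13, 7, 15, 8]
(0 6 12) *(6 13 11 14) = [13, 1, 2, 3, 4, 5, 12, 7, 8, 9, 10, 14, 0, 11, 6] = (0 13 11 14 6 12)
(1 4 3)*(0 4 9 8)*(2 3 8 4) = (0 2 3 1 9 4 8) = [2, 9, 3, 1, 8, 5, 6, 7, 0, 4]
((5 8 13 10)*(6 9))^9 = (5 8 13 10)(6 9)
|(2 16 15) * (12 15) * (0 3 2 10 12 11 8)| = 6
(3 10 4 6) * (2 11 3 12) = (2 11 3 10 4 6 12) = [0, 1, 11, 10, 6, 5, 12, 7, 8, 9, 4, 3, 2]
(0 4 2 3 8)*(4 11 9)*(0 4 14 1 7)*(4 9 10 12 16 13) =(0 11 10 12 16 13 4 2 3 8 9 14 1 7) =[11, 7, 3, 8, 2, 5, 6, 0, 9, 14, 12, 10, 16, 4, 1, 15, 13]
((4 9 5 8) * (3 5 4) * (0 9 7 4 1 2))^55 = ((0 9 1 2)(3 5 8)(4 7))^55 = (0 2 1 9)(3 5 8)(4 7)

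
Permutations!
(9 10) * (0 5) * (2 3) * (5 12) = (0 12 5)(2 3)(9 10) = [12, 1, 3, 2, 4, 0, 6, 7, 8, 10, 9, 11, 5]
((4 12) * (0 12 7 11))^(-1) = ((0 12 4 7 11))^(-1) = (0 11 7 4 12)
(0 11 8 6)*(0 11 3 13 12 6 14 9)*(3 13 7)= (0 13 12 6 11 8 14 9)(3 7)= [13, 1, 2, 7, 4, 5, 11, 3, 14, 0, 10, 8, 6, 12, 9]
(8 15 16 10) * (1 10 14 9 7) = (1 10 8 15 16 14 9 7) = [0, 10, 2, 3, 4, 5, 6, 1, 15, 7, 8, 11, 12, 13, 9, 16, 14]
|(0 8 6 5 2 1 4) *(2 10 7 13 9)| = 11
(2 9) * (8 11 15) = (2 9)(8 11 15) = [0, 1, 9, 3, 4, 5, 6, 7, 11, 2, 10, 15, 12, 13, 14, 8]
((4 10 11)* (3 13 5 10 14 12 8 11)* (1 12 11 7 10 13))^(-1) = ((1 12 8 7 10 3)(4 14 11)(5 13))^(-1) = (1 3 10 7 8 12)(4 11 14)(5 13)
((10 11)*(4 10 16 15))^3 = (4 16 10 15 11)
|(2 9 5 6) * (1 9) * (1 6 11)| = 4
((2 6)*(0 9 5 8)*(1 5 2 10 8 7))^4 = (0 10 2)(1 5 7)(6 9 8)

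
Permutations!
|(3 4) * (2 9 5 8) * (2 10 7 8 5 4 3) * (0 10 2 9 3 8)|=6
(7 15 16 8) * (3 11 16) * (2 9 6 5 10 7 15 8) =(2 9 6 5 10 7 8 15 3 11 16) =[0, 1, 9, 11, 4, 10, 5, 8, 15, 6, 7, 16, 12, 13, 14, 3, 2]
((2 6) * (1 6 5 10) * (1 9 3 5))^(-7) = ((1 6 2)(3 5 10 9))^(-7) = (1 2 6)(3 5 10 9)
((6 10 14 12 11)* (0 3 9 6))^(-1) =(0 11 12 14 10 6 9 3)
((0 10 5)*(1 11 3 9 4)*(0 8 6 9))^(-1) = ((0 10 5 8 6 9 4 1 11 3))^(-1) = (0 3 11 1 4 9 6 8 5 10)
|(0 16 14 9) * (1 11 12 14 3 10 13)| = |(0 16 3 10 13 1 11 12 14 9)| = 10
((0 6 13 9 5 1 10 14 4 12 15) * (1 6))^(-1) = ((0 1 10 14 4 12 15)(5 6 13 9))^(-1) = (0 15 12 4 14 10 1)(5 9 13 6)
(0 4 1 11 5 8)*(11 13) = [4, 13, 2, 3, 1, 8, 6, 7, 0, 9, 10, 5, 12, 11] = (0 4 1 13 11 5 8)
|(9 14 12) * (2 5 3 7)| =|(2 5 3 7)(9 14 12)| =12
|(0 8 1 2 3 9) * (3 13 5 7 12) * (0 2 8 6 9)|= |(0 6 9 2 13 5 7 12 3)(1 8)|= 18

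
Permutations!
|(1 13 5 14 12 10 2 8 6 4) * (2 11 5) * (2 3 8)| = 30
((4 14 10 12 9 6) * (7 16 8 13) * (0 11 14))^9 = ((0 11 14 10 12 9 6 4)(7 16 8 13))^9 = (0 11 14 10 12 9 6 4)(7 16 8 13)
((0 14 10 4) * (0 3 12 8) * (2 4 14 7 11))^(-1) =(0 8 12 3 4 2 11 7)(10 14)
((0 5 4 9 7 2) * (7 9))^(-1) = (9)(0 2 7 4 5)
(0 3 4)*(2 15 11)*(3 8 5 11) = [8, 1, 15, 4, 0, 11, 6, 7, 5, 9, 10, 2, 12, 13, 14, 3] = (0 8 5 11 2 15 3 4)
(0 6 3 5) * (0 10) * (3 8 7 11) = (0 6 8 7 11 3 5 10) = [6, 1, 2, 5, 4, 10, 8, 11, 7, 9, 0, 3]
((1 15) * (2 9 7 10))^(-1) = ((1 15)(2 9 7 10))^(-1) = (1 15)(2 10 7 9)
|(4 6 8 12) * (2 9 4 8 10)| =|(2 9 4 6 10)(8 12)| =10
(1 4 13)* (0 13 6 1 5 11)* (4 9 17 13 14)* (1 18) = (0 14 4 6 18 1 9 17 13 5 11) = [14, 9, 2, 3, 6, 11, 18, 7, 8, 17, 10, 0, 12, 5, 4, 15, 16, 13, 1]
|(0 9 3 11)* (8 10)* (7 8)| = |(0 9 3 11)(7 8 10)| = 12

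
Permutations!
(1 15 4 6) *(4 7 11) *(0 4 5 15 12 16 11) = (0 4 6 1 12 16 11 5 15 7) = [4, 12, 2, 3, 6, 15, 1, 0, 8, 9, 10, 5, 16, 13, 14, 7, 11]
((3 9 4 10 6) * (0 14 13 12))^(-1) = ((0 14 13 12)(3 9 4 10 6))^(-1) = (0 12 13 14)(3 6 10 4 9)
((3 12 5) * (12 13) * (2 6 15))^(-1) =(2 15 6)(3 5 12 13)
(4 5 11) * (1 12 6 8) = (1 12 6 8)(4 5 11) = [0, 12, 2, 3, 5, 11, 8, 7, 1, 9, 10, 4, 6]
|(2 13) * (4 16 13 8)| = 5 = |(2 8 4 16 13)|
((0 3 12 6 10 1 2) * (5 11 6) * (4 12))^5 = (0 11)(1 12)(2 5)(3 6)(4 10)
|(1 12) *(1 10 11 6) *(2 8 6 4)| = 8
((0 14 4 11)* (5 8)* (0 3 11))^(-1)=((0 14 4)(3 11)(5 8))^(-1)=(0 4 14)(3 11)(5 8)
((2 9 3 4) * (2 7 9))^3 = (3 9 7 4) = ((3 4 7 9))^3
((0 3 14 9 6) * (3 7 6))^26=(0 6 7)(3 9 14)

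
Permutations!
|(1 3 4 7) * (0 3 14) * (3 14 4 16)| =6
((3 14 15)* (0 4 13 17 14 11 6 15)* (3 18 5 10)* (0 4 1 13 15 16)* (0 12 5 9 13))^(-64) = ((0 1)(3 11 6 16 12 5 10)(4 15 18 9 13 17 14))^(-64) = (3 10 5 12 16 6 11)(4 14 17 13 9 18 15)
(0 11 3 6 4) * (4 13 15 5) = (0 11 3 6 13 15 5 4) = [11, 1, 2, 6, 0, 4, 13, 7, 8, 9, 10, 3, 12, 15, 14, 5]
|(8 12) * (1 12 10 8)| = |(1 12)(8 10)| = 2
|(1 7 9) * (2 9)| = |(1 7 2 9)| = 4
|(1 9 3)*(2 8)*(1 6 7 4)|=6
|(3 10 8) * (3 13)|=4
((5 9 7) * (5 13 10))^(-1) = (5 10 13 7 9)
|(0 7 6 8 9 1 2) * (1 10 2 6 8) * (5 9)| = |(0 7 8 5 9 10 2)(1 6)| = 14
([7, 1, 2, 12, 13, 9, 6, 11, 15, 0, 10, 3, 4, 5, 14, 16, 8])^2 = (0 11 12 13 9 7 3 4 5)(8 16 15)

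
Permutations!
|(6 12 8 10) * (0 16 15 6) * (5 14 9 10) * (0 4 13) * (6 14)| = |(0 16 15 14 9 10 4 13)(5 6 12 8)| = 8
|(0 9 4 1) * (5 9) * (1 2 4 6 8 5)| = 4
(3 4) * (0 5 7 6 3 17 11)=(0 5 7 6 3 4 17 11)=[5, 1, 2, 4, 17, 7, 3, 6, 8, 9, 10, 0, 12, 13, 14, 15, 16, 11]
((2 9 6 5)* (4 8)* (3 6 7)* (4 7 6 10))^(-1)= (2 5 6 9)(3 7 8 4 10)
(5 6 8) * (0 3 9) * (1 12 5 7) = (0 3 9)(1 12 5 6 8 7) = [3, 12, 2, 9, 4, 6, 8, 1, 7, 0, 10, 11, 5]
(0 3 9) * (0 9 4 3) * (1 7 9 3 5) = (1 7 9 3 4 5) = [0, 7, 2, 4, 5, 1, 6, 9, 8, 3]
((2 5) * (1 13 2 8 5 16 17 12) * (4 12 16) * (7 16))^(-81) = ((1 13 2 4 12)(5 8)(7 16 17))^(-81) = (17)(1 12 4 2 13)(5 8)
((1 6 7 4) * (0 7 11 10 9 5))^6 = (0 10 1)(4 5 11)(6 7 9)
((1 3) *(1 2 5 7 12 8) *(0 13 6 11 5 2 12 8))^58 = ((0 13 6 11 5 7 8 1 3 12))^58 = (0 3 8 5 6)(1 7 11 13 12)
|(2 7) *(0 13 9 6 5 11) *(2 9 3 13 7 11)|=|(0 7 9 6 5 2 11)(3 13)|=14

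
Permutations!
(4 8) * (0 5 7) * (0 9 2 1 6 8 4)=[5, 6, 1, 3, 4, 7, 8, 9, 0, 2]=(0 5 7 9 2 1 6 8)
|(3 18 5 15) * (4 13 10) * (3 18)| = 3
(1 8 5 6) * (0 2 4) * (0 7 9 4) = (0 2)(1 8 5 6)(4 7 9) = [2, 8, 0, 3, 7, 6, 1, 9, 5, 4]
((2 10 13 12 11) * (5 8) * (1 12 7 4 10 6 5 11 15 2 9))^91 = ((1 12 15 2 6 5 8 11 9)(4 10 13 7))^91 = (1 12 15 2 6 5 8 11 9)(4 7 13 10)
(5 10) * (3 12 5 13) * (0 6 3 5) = (0 6 3 12)(5 10 13) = [6, 1, 2, 12, 4, 10, 3, 7, 8, 9, 13, 11, 0, 5]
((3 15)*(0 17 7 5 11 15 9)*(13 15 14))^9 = (0 9 3 15 13 14 11 5 7 17) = ((0 17 7 5 11 14 13 15 3 9))^9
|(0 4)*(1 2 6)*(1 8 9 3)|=|(0 4)(1 2 6 8 9 3)|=6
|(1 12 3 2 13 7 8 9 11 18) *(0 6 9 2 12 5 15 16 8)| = 26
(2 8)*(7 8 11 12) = [0, 1, 11, 3, 4, 5, 6, 8, 2, 9, 10, 12, 7] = (2 11 12 7 8)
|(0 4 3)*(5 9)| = |(0 4 3)(5 9)| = 6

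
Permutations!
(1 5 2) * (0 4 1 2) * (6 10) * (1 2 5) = [4, 1, 5, 3, 2, 0, 10, 7, 8, 9, 6] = (0 4 2 5)(6 10)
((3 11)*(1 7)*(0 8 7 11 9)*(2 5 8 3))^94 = ((0 3 9)(1 11 2 5 8 7))^94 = (0 3 9)(1 8 2)(5 11 7)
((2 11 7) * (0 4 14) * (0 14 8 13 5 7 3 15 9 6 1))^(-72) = (0 2 1 7 6 5 9 13 15 8 3 4 11)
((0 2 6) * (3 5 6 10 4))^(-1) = ((0 2 10 4 3 5 6))^(-1) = (0 6 5 3 4 10 2)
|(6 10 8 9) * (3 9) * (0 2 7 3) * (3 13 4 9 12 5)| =9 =|(0 2 7 13 4 9 6 10 8)(3 12 5)|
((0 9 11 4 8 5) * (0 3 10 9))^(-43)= (3 5 8 4 11 9 10)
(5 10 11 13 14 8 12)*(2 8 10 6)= (2 8 12 5 6)(10 11 13 14)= [0, 1, 8, 3, 4, 6, 2, 7, 12, 9, 11, 13, 5, 14, 10]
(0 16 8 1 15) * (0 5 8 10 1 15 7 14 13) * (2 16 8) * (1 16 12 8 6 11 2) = (0 6 11 2 12 8 15 5 1 7 14 13)(10 16) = [6, 7, 12, 3, 4, 1, 11, 14, 15, 9, 16, 2, 8, 0, 13, 5, 10]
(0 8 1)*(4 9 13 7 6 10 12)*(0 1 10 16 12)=[8, 1, 2, 3, 9, 5, 16, 6, 10, 13, 0, 11, 4, 7, 14, 15, 12]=(0 8 10)(4 9 13 7 6 16 12)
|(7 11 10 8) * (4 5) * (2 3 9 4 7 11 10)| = 9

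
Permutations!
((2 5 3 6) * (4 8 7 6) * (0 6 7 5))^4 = (8)(0 6 2)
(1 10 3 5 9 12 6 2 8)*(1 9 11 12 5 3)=(1 10)(2 8 9 5 11 12 6)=[0, 10, 8, 3, 4, 11, 2, 7, 9, 5, 1, 12, 6]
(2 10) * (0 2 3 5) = (0 2 10 3 5) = [2, 1, 10, 5, 4, 0, 6, 7, 8, 9, 3]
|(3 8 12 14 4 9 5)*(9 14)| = |(3 8 12 9 5)(4 14)| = 10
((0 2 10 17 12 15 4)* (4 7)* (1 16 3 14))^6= (0 7 12 10)(1 3)(2 4 15 17)(14 16)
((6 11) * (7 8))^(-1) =((6 11)(7 8))^(-1) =(6 11)(7 8)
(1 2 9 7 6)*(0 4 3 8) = [4, 2, 9, 8, 3, 5, 1, 6, 0, 7] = (0 4 3 8)(1 2 9 7 6)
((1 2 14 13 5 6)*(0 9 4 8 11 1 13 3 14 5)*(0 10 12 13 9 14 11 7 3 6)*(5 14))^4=((0 5)(1 2 14 6 9 4 8 7 3 11)(10 12 13))^4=(1 9 3 14 8)(2 4 11 6 7)(10 12 13)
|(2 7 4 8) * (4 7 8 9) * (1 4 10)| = 4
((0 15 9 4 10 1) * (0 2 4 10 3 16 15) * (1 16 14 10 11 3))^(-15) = ((1 2 4)(3 14 10 16 15 9 11))^(-15) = (3 11 9 15 16 10 14)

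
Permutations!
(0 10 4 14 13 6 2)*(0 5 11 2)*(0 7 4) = (0 10)(2 5 11)(4 14 13 6 7) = [10, 1, 5, 3, 14, 11, 7, 4, 8, 9, 0, 2, 12, 6, 13]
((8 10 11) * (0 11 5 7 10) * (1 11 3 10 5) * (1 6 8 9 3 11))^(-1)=((0 11 9 3 10 6 8)(5 7))^(-1)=(0 8 6 10 3 9 11)(5 7)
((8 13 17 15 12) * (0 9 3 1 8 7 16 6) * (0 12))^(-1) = (0 15 17 13 8 1 3 9)(6 16 7 12)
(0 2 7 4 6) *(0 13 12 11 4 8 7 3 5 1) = (0 2 3 5 1)(4 6 13 12 11)(7 8) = [2, 0, 3, 5, 6, 1, 13, 8, 7, 9, 10, 4, 11, 12]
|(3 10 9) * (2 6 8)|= 3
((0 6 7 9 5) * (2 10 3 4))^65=((0 6 7 9 5)(2 10 3 4))^65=(2 10 3 4)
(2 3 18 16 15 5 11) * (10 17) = [0, 1, 3, 18, 4, 11, 6, 7, 8, 9, 17, 2, 12, 13, 14, 5, 15, 10, 16] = (2 3 18 16 15 5 11)(10 17)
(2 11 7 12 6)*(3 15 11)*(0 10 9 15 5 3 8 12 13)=(0 10 9 15 11 7 13)(2 8 12 6)(3 5)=[10, 1, 8, 5, 4, 3, 2, 13, 12, 15, 9, 7, 6, 0, 14, 11]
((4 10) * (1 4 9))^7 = ((1 4 10 9))^7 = (1 9 10 4)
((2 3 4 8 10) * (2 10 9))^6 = (10)(2 3 4 8 9)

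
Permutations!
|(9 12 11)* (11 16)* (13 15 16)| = |(9 12 13 15 16 11)| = 6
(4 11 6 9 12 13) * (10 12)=(4 11 6 9 10 12 13)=[0, 1, 2, 3, 11, 5, 9, 7, 8, 10, 12, 6, 13, 4]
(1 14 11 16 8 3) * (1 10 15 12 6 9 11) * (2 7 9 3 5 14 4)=(1 4 2 7 9 11 16 8 5 14)(3 10 15 12 6)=[0, 4, 7, 10, 2, 14, 3, 9, 5, 11, 15, 16, 6, 13, 1, 12, 8]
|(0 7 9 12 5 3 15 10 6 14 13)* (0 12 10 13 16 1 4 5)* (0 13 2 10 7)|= 10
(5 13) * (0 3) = (0 3)(5 13) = [3, 1, 2, 0, 4, 13, 6, 7, 8, 9, 10, 11, 12, 5]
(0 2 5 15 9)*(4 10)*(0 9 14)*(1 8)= (0 2 5 15 14)(1 8)(4 10)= [2, 8, 5, 3, 10, 15, 6, 7, 1, 9, 4, 11, 12, 13, 0, 14]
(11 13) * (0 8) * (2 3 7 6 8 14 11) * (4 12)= [14, 1, 3, 7, 12, 5, 8, 6, 0, 9, 10, 13, 4, 2, 11]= (0 14 11 13 2 3 7 6 8)(4 12)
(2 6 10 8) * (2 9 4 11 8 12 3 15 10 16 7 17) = (2 6 16 7 17)(3 15 10 12)(4 11 8 9) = [0, 1, 6, 15, 11, 5, 16, 17, 9, 4, 12, 8, 3, 13, 14, 10, 7, 2]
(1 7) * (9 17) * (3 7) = (1 3 7)(9 17) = [0, 3, 2, 7, 4, 5, 6, 1, 8, 17, 10, 11, 12, 13, 14, 15, 16, 9]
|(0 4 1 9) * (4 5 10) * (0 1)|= 4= |(0 5 10 4)(1 9)|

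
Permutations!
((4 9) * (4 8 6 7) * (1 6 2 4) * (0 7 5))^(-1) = ((0 7 1 6 5)(2 4 9 8))^(-1) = (0 5 6 1 7)(2 8 9 4)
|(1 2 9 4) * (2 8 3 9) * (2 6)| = |(1 8 3 9 4)(2 6)| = 10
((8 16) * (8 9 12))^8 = ((8 16 9 12))^8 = (16)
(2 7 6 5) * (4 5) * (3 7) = (2 3 7 6 4 5) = [0, 1, 3, 7, 5, 2, 4, 6]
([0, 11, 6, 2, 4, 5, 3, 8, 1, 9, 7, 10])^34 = (1 8 7 10 11)(2 6 3)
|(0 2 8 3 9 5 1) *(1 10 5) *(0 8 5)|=4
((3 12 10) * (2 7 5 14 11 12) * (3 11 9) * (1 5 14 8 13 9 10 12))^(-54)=(1 5 8 13 9 3 2 7 14 10 11)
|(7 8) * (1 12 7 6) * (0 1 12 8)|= 6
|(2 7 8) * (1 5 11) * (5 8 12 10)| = |(1 8 2 7 12 10 5 11)| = 8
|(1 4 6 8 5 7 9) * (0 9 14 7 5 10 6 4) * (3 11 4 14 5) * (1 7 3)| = |(0 9 7 5 1)(3 11 4 14)(6 8 10)| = 60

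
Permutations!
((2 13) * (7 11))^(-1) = ((2 13)(7 11))^(-1) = (2 13)(7 11)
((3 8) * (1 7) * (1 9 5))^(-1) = (1 5 9 7)(3 8)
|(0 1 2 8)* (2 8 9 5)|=3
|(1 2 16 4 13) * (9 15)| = 10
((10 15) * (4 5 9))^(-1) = ((4 5 9)(10 15))^(-1) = (4 9 5)(10 15)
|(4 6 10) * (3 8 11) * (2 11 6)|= 7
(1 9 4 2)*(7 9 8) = (1 8 7 9 4 2) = [0, 8, 1, 3, 2, 5, 6, 9, 7, 4]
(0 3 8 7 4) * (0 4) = (0 3 8 7) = [3, 1, 2, 8, 4, 5, 6, 0, 7]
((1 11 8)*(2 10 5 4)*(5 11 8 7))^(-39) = ((1 8)(2 10 11 7 5 4))^(-39) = (1 8)(2 7)(4 11)(5 10)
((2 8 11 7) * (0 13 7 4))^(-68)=((0 13 7 2 8 11 4))^(-68)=(0 7 8 4 13 2 11)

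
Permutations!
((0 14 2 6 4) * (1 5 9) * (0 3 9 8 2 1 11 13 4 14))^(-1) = (1 14 6 2 8 5)(3 4 13 11 9) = ((1 5 8 2 6 14)(3 9 11 13 4))^(-1)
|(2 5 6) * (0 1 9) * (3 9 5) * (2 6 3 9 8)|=|(0 1 5 3 8 2 9)|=7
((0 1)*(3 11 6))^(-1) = (0 1)(3 6 11)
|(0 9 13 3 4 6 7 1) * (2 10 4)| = 10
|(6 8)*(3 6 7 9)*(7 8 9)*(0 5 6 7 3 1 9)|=6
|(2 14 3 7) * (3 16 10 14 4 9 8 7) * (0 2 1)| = 21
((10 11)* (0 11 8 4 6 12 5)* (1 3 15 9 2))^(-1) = ((0 11 10 8 4 6 12 5)(1 3 15 9 2))^(-1) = (0 5 12 6 4 8 10 11)(1 2 9 15 3)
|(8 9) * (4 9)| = 3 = |(4 9 8)|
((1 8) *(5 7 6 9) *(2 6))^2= (2 9 7 6 5)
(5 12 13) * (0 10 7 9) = (0 10 7 9)(5 12 13) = [10, 1, 2, 3, 4, 12, 6, 9, 8, 0, 7, 11, 13, 5]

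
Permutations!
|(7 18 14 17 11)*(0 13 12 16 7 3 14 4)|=|(0 13 12 16 7 18 4)(3 14 17 11)|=28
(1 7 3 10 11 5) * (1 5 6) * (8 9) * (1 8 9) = (1 7 3 10 11 6 8) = [0, 7, 2, 10, 4, 5, 8, 3, 1, 9, 11, 6]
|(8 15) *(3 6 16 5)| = 4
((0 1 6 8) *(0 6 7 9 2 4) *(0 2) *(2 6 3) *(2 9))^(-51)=((0 1 7 2 4 6 8 3 9))^(-51)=(0 2 8)(1 4 3)(6 9 7)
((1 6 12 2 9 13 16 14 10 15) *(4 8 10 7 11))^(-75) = ((1 6 12 2 9 13 16 14 7 11 4 8 10 15))^(-75) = (1 11 9 15 7 2 10 14 12 8 16 6 4 13)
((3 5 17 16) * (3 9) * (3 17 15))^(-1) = (3 15 5)(9 16 17)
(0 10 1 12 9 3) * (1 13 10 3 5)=(0 3)(1 12 9 5)(10 13)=[3, 12, 2, 0, 4, 1, 6, 7, 8, 5, 13, 11, 9, 10]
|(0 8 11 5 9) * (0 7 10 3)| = 8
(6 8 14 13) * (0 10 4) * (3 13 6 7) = [10, 1, 2, 13, 0, 5, 8, 3, 14, 9, 4, 11, 12, 7, 6] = (0 10 4)(3 13 7)(6 8 14)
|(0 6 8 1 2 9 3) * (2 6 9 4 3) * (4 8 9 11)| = |(0 11 4 3)(1 6 9 2 8)| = 20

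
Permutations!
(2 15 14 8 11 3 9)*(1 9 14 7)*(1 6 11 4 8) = (1 9 2 15 7 6 11 3 14)(4 8) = [0, 9, 15, 14, 8, 5, 11, 6, 4, 2, 10, 3, 12, 13, 1, 7]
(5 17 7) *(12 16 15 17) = [0, 1, 2, 3, 4, 12, 6, 5, 8, 9, 10, 11, 16, 13, 14, 17, 15, 7] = (5 12 16 15 17 7)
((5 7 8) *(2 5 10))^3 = (2 8 5 10 7)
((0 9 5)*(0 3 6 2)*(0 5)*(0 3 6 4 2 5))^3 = (0 4 9 2 3)(5 6)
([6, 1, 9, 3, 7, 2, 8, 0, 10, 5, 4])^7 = [6, 1, 9, 3, 7, 2, 8, 0, 10, 5, 4]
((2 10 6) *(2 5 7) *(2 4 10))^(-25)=(10)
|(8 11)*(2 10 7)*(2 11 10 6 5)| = 12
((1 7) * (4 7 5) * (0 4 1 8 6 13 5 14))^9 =(14)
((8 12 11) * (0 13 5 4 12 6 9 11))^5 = (13)(6 9 11 8)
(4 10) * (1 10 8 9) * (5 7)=(1 10 4 8 9)(5 7)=[0, 10, 2, 3, 8, 7, 6, 5, 9, 1, 4]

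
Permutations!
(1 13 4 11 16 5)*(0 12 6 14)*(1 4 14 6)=(0 12 1 13 14)(4 11 16 5)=[12, 13, 2, 3, 11, 4, 6, 7, 8, 9, 10, 16, 1, 14, 0, 15, 5]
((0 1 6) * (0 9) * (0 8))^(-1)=(0 8 9 6 1)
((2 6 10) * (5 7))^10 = (2 6 10)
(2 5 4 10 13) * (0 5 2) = (0 5 4 10 13) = [5, 1, 2, 3, 10, 4, 6, 7, 8, 9, 13, 11, 12, 0]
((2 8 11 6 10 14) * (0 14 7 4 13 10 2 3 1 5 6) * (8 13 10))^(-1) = (0 11 8 13 2 6 5 1 3 14)(4 7 10) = ((0 14 3 1 5 6 2 13 8 11)(4 10 7))^(-1)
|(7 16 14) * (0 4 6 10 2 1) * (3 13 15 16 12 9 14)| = 12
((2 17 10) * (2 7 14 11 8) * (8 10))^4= (2 17 8)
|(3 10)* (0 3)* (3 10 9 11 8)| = 4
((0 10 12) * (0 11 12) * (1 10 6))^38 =(12)(0 1)(6 10)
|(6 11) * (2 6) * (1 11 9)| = |(1 11 2 6 9)| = 5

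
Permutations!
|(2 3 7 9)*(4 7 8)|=6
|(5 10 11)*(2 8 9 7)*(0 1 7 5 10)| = |(0 1 7 2 8 9 5)(10 11)| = 14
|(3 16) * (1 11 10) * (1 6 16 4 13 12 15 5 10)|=18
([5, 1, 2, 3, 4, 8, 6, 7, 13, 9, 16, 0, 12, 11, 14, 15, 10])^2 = (16)(0 8 11 5 13)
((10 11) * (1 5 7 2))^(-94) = (11)(1 7)(2 5) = ((1 5 7 2)(10 11))^(-94)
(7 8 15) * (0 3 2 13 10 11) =(0 3 2 13 10 11)(7 8 15) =[3, 1, 13, 2, 4, 5, 6, 8, 15, 9, 11, 0, 12, 10, 14, 7]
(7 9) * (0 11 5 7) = (0 11 5 7 9) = [11, 1, 2, 3, 4, 7, 6, 9, 8, 0, 10, 5]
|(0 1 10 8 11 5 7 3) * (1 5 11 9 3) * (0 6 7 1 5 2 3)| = |(11)(0 2 3 6 7 5 1 10 8 9)| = 10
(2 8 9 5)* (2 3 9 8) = (3 9 5) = [0, 1, 2, 9, 4, 3, 6, 7, 8, 5]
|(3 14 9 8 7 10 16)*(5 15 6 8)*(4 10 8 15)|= 14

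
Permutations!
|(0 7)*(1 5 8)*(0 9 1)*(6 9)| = |(0 7 6 9 1 5 8)| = 7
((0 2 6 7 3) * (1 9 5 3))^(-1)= (0 3 5 9 1 7 6 2)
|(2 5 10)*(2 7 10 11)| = 6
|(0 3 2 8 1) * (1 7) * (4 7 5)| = 8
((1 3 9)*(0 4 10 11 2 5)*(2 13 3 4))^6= (1 9 3 13 11 10 4)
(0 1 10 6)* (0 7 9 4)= (0 1 10 6 7 9 4)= [1, 10, 2, 3, 0, 5, 7, 9, 8, 4, 6]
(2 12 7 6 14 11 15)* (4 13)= (2 12 7 6 14 11 15)(4 13)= [0, 1, 12, 3, 13, 5, 14, 6, 8, 9, 10, 15, 7, 4, 11, 2]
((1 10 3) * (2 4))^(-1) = (1 3 10)(2 4)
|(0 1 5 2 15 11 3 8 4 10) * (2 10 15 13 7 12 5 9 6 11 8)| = |(0 1 9 6 11 3 2 13 7 12 5 10)(4 15 8)| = 12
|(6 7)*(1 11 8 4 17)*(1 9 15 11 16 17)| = |(1 16 17 9 15 11 8 4)(6 7)| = 8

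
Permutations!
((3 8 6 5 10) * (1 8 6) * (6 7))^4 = ((1 8)(3 7 6 5 10))^4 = (3 10 5 6 7)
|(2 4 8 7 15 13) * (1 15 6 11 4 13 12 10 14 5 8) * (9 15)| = |(1 9 15 12 10 14 5 8 7 6 11 4)(2 13)| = 12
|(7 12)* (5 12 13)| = |(5 12 7 13)| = 4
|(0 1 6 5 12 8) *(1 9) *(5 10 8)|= |(0 9 1 6 10 8)(5 12)|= 6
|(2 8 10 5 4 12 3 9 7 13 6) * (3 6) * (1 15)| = |(1 15)(2 8 10 5 4 12 6)(3 9 7 13)| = 28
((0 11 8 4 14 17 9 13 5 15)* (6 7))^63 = (0 4 9 15 8 17 5 11 14 13)(6 7)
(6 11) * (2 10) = (2 10)(6 11) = [0, 1, 10, 3, 4, 5, 11, 7, 8, 9, 2, 6]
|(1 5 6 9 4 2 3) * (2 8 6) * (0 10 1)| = 12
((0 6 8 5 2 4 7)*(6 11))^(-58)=((0 11 6 8 5 2 4 7))^(-58)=(0 4 5 6)(2 8 11 7)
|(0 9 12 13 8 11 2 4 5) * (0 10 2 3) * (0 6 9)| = 28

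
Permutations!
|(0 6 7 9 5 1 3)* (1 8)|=8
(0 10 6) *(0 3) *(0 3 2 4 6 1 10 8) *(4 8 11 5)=(0 11 5 4 6 2 8)(1 10)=[11, 10, 8, 3, 6, 4, 2, 7, 0, 9, 1, 5]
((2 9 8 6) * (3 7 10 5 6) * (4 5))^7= ((2 9 8 3 7 10 4 5 6))^7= (2 5 10 3 9 6 4 7 8)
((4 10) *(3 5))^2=(10)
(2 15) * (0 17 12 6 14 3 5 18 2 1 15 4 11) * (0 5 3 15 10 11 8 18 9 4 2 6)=(0 17 12)(1 10 11 5 9 4 8 18 6 14 15)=[17, 10, 2, 3, 8, 9, 14, 7, 18, 4, 11, 5, 0, 13, 15, 1, 16, 12, 6]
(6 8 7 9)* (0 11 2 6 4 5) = [11, 1, 6, 3, 5, 0, 8, 9, 7, 4, 10, 2] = (0 11 2 6 8 7 9 4 5)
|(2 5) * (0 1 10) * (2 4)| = |(0 1 10)(2 5 4)| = 3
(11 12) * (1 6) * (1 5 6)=(5 6)(11 12)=[0, 1, 2, 3, 4, 6, 5, 7, 8, 9, 10, 12, 11]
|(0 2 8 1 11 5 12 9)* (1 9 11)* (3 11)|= |(0 2 8 9)(3 11 5 12)|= 4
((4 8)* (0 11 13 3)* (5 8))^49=((0 11 13 3)(4 5 8))^49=(0 11 13 3)(4 5 8)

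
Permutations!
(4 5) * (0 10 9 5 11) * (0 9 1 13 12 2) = (0 10 1 13 12 2)(4 11 9 5) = [10, 13, 0, 3, 11, 4, 6, 7, 8, 5, 1, 9, 2, 12]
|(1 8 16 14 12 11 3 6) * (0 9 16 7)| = 11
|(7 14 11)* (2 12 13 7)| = |(2 12 13 7 14 11)| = 6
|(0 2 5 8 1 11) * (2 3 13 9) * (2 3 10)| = 21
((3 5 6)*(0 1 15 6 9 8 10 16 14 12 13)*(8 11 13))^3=(0 6 9)(1 3 11)(5 13 15)(8 14 10 12 16)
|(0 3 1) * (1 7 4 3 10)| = 3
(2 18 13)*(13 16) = (2 18 16 13) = [0, 1, 18, 3, 4, 5, 6, 7, 8, 9, 10, 11, 12, 2, 14, 15, 13, 17, 16]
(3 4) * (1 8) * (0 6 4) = (0 6 4 3)(1 8) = [6, 8, 2, 0, 3, 5, 4, 7, 1]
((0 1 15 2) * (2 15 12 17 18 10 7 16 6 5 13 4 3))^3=((0 1 12 17 18 10 7 16 6 5 13 4 3 2))^3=(0 17 7 5 3 1 18 16 13 2 12 10 6 4)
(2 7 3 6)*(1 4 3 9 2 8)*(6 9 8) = [0, 4, 7, 9, 3, 5, 6, 8, 1, 2] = (1 4 3 9 2 7 8)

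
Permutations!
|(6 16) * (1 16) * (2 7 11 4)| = |(1 16 6)(2 7 11 4)| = 12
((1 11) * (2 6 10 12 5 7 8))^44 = ((1 11)(2 6 10 12 5 7 8))^44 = (2 10 5 8 6 12 7)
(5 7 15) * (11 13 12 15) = (5 7 11 13 12 15) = [0, 1, 2, 3, 4, 7, 6, 11, 8, 9, 10, 13, 15, 12, 14, 5]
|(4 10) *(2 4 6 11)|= |(2 4 10 6 11)|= 5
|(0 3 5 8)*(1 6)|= 4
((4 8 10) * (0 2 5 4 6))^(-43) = ((0 2 5 4 8 10 6))^(-43) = (0 6 10 8 4 5 2)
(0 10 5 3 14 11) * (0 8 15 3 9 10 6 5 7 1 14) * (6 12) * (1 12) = (0 1 14 11 8 15 3)(5 9 10 7 12 6) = [1, 14, 2, 0, 4, 9, 5, 12, 15, 10, 7, 8, 6, 13, 11, 3]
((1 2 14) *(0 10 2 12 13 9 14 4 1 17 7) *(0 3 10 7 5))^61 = ((0 7 3 10 2 4 1 12 13 9 14 17 5))^61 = (0 9 4 7 14 1 3 17 12 10 5 13 2)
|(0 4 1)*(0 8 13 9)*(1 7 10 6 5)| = |(0 4 7 10 6 5 1 8 13 9)| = 10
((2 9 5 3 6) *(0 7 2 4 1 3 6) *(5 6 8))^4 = ((0 7 2 9 6 4 1 3)(5 8))^4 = (0 6)(1 2)(3 9)(4 7)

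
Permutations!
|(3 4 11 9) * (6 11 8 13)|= |(3 4 8 13 6 11 9)|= 7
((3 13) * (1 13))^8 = ((1 13 3))^8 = (1 3 13)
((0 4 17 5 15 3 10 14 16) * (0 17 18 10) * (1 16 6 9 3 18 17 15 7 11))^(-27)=(0 5 1 18 6)(3 17 11 15 14)(4 7 16 10 9)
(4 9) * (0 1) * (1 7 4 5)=(0 7 4 9 5 1)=[7, 0, 2, 3, 9, 1, 6, 4, 8, 5]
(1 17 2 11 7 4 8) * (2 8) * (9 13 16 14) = (1 17 8)(2 11 7 4)(9 13 16 14) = [0, 17, 11, 3, 2, 5, 6, 4, 1, 13, 10, 7, 12, 16, 9, 15, 14, 8]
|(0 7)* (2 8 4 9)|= |(0 7)(2 8 4 9)|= 4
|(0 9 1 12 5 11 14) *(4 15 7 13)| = 28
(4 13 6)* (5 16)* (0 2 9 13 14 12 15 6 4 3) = (0 2 9 13 4 14 12 15 6 3)(5 16) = [2, 1, 9, 0, 14, 16, 3, 7, 8, 13, 10, 11, 15, 4, 12, 6, 5]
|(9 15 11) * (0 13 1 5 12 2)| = 6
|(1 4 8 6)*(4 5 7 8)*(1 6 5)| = |(5 7 8)| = 3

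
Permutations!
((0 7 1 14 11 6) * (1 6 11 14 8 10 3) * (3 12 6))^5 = (14)(0 10 3 6 8 7 12 1)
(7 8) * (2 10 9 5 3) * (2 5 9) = (2 10)(3 5)(7 8) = [0, 1, 10, 5, 4, 3, 6, 8, 7, 9, 2]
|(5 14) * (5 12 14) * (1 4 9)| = 6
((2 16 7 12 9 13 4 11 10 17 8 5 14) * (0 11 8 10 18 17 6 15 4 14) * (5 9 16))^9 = (0 9 10 5 8 17 2 4 18 14 15 11 13 6)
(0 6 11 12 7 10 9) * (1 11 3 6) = (0 1 11 12 7 10 9)(3 6) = [1, 11, 2, 6, 4, 5, 3, 10, 8, 0, 9, 12, 7]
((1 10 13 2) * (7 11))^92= ((1 10 13 2)(7 11))^92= (13)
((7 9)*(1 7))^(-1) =(1 9 7)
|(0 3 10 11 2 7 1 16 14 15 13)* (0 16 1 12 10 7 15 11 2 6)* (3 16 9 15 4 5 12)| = 30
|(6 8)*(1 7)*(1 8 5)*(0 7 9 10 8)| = 6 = |(0 7)(1 9 10 8 6 5)|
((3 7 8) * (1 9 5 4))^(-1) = ((1 9 5 4)(3 7 8))^(-1) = (1 4 5 9)(3 8 7)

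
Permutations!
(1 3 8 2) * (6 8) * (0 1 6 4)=(0 1 3 4)(2 6 8)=[1, 3, 6, 4, 0, 5, 8, 7, 2]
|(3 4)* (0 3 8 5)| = 5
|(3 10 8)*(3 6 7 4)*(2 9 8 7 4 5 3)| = 20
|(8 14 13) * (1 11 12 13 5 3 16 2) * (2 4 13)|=28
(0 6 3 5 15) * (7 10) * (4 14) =[6, 1, 2, 5, 14, 15, 3, 10, 8, 9, 7, 11, 12, 13, 4, 0] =(0 6 3 5 15)(4 14)(7 10)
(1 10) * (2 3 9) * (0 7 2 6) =(0 7 2 3 9 6)(1 10) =[7, 10, 3, 9, 4, 5, 0, 2, 8, 6, 1]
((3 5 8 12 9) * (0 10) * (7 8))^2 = (3 7 12)(5 8 9)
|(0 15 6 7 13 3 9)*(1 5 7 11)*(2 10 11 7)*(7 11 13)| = 11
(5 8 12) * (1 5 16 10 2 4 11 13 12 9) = (1 5 8 9)(2 4 11 13 12 16 10) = [0, 5, 4, 3, 11, 8, 6, 7, 9, 1, 2, 13, 16, 12, 14, 15, 10]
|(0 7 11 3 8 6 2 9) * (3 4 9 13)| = 5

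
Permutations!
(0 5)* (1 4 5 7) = [7, 4, 2, 3, 5, 0, 6, 1] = (0 7 1 4 5)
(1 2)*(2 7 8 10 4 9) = [0, 7, 1, 3, 9, 5, 6, 8, 10, 2, 4] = (1 7 8 10 4 9 2)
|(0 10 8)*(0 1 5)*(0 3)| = 6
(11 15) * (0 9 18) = (0 9 18)(11 15) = [9, 1, 2, 3, 4, 5, 6, 7, 8, 18, 10, 15, 12, 13, 14, 11, 16, 17, 0]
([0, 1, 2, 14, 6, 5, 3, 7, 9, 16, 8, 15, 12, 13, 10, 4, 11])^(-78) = [0, 1, 2, 10, 3, 5, 14, 7, 16, 11, 9, 4, 12, 13, 8, 6, 15]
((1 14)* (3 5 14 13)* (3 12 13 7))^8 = ((1 7 3 5 14)(12 13))^8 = (1 5 7 14 3)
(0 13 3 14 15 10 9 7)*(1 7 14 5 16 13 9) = (0 9 14 15 10 1 7)(3 5 16 13) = [9, 7, 2, 5, 4, 16, 6, 0, 8, 14, 1, 11, 12, 3, 15, 10, 13]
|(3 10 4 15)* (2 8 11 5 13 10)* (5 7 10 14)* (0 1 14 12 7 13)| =20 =|(0 1 14 5)(2 8 11 13 12 7 10 4 15 3)|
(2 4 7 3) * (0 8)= (0 8)(2 4 7 3)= [8, 1, 4, 2, 7, 5, 6, 3, 0]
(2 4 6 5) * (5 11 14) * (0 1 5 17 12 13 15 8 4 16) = (0 1 5 2 16)(4 6 11 14 17 12 13 15 8) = [1, 5, 16, 3, 6, 2, 11, 7, 4, 9, 10, 14, 13, 15, 17, 8, 0, 12]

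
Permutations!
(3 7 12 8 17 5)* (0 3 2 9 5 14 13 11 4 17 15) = (0 3 7 12 8 15)(2 9 5)(4 17 14 13 11) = [3, 1, 9, 7, 17, 2, 6, 12, 15, 5, 10, 4, 8, 11, 13, 0, 16, 14]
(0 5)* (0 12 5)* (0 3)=(0 3)(5 12)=[3, 1, 2, 0, 4, 12, 6, 7, 8, 9, 10, 11, 5]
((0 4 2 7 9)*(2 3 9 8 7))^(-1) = (0 9 3 4)(7 8)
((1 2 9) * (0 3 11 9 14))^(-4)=(0 9 14 11 2 3 1)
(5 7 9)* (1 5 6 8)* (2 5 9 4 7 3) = [0, 9, 5, 2, 7, 3, 8, 4, 1, 6] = (1 9 6 8)(2 5 3)(4 7)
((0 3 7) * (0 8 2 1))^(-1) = ((0 3 7 8 2 1))^(-1) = (0 1 2 8 7 3)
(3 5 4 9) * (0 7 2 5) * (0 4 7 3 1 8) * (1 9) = (9)(0 3 4 1 8)(2 5 7) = [3, 8, 5, 4, 1, 7, 6, 2, 0, 9]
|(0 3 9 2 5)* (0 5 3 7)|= |(0 7)(2 3 9)|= 6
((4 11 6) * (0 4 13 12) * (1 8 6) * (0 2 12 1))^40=((0 4 11)(1 8 6 13)(2 12))^40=(13)(0 4 11)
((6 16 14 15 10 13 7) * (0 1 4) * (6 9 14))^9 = ((0 1 4)(6 16)(7 9 14 15 10 13))^9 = (6 16)(7 15)(9 10)(13 14)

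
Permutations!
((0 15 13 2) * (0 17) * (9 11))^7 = (0 13 17 15 2)(9 11)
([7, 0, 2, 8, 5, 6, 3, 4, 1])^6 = (0 8 6 4)(1 3 5 7)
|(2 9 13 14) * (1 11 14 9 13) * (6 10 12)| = 6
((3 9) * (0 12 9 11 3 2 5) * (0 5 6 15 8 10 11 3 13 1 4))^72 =((0 12 9 2 6 15 8 10 11 13 1 4))^72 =(15)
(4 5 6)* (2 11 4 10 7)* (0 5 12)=(0 5 6 10 7 2 11 4 12)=[5, 1, 11, 3, 12, 6, 10, 2, 8, 9, 7, 4, 0]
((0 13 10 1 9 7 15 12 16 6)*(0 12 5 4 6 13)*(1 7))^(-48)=(4 7 16)(5 10 12)(6 15 13)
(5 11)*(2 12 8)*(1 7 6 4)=(1 7 6 4)(2 12 8)(5 11)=[0, 7, 12, 3, 1, 11, 4, 6, 2, 9, 10, 5, 8]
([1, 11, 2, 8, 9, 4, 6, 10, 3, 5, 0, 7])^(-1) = [10, 0, 2, 8, 5, 9, 6, 11, 3, 4, 7, 1]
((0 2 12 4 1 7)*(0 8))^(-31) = (0 1 2 7 12 8 4)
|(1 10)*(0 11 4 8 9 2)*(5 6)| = 6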